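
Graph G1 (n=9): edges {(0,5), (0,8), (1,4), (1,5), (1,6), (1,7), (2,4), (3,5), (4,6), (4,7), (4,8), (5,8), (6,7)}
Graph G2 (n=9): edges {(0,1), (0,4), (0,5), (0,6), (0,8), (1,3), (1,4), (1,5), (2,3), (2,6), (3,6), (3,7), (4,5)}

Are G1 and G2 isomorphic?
Yes, isomorphic

The graphs are isomorphic.
One valid mapping φ: V(G1) → V(G2): 0→2, 1→1, 2→8, 3→7, 4→0, 5→3, 6→4, 7→5, 8→6

Verify φ preserves adjacency — for each edge of G1, its image is an edge of G2:
  (0,5) → (φ(0),φ(5)) = (2,3) ∈ E(G2) ✓
  (0,8) → (φ(0),φ(8)) = (2,6) ∈ E(G2) ✓
  (1,4) → (φ(1),φ(4)) = (0,1) ∈ E(G2) ✓
  (1,5) → (φ(1),φ(5)) = (1,3) ∈ E(G2) ✓
  (1,6) → (φ(1),φ(6)) = (1,4) ∈ E(G2) ✓
  (1,7) → (φ(1),φ(7)) = (1,5) ∈ E(G2) ✓
  (2,4) → (φ(2),φ(4)) = (0,8) ∈ E(G2) ✓
  (3,5) → (φ(3),φ(5)) = (3,7) ∈ E(G2) ✓
  (4,6) → (φ(4),φ(6)) = (0,4) ∈ E(G2) ✓
  (4,7) → (φ(4),φ(7)) = (0,5) ∈ E(G2) ✓
  (4,8) → (φ(4),φ(8)) = (0,6) ∈ E(G2) ✓
  (5,8) → (φ(5),φ(8)) = (3,6) ∈ E(G2) ✓
  (6,7) → (φ(6),φ(7)) = (4,5) ∈ E(G2) ✓
All 13 edges of G1 map to edges of G2, and |E(G1)| = |E(G2)| = 13, so φ is a bijection on edges as well as vertices. Hence G1 ≅ G2.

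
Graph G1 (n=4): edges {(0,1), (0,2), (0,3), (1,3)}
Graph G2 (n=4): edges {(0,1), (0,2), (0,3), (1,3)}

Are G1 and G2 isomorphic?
Yes, isomorphic

The graphs are isomorphic.
One valid mapping φ: V(G1) → V(G2): 0→0, 1→3, 2→2, 3→1

Verify φ preserves adjacency — for each edge of G1, its image is an edge of G2:
  (0,1) → (φ(0),φ(1)) = (0,3) ∈ E(G2) ✓
  (0,2) → (φ(0),φ(2)) = (0,2) ∈ E(G2) ✓
  (0,3) → (φ(0),φ(3)) = (0,1) ∈ E(G2) ✓
  (1,3) → (φ(1),φ(3)) = (1,3) ∈ E(G2) ✓
All 4 edges of G1 map to edges of G2, and |E(G1)| = |E(G2)| = 4, so φ is a bijection on edges as well as vertices. Hence G1 ≅ G2.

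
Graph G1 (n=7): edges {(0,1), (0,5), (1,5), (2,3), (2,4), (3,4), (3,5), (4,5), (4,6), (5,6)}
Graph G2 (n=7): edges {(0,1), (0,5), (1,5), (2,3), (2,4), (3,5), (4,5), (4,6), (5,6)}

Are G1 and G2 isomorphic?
No, not isomorphic

The graphs are NOT isomorphic.

Counting edges: G1 has 10 edge(s); G2 has 9 edge(s).
Edge count is an isomorphism invariant (a bijection on vertices induces a bijection on edges), so differing edge counts rule out isomorphism.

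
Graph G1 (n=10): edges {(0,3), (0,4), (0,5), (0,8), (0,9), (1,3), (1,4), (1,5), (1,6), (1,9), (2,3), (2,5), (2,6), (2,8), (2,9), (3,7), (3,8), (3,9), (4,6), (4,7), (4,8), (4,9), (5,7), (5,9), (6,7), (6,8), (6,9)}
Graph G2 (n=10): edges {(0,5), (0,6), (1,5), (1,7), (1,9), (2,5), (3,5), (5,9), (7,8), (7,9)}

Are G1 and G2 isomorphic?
No, not isomorphic

The graphs are NOT isomorphic.

Connected components of G1: 1 component(s) with vertex sets [[0, 1, 2, 3, 4, 5, 6, 7, 8, 9]], sizes [10].
Connected components of G2: 2 component(s) with vertex sets [[4], [0, 1, 2, 3, 5, 6, 7, 8, 9]], sizes [1, 9].
The number of connected components (and the multiset of component sizes) is an isomorphism invariant — an isomorphism maps each component of G1 bijectively onto a component of G2. Since G1 has 1 component(s) and G2 has 2, they cannot be isomorphic.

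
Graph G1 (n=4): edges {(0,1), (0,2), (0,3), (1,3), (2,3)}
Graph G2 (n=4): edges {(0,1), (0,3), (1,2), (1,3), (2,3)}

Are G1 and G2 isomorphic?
Yes, isomorphic

The graphs are isomorphic.
One valid mapping φ: V(G1) → V(G2): 0→1, 1→0, 2→2, 3→3

Verify φ preserves adjacency — for each edge of G1, its image is an edge of G2:
  (0,1) → (φ(0),φ(1)) = (0,1) ∈ E(G2) ✓
  (0,2) → (φ(0),φ(2)) = (1,2) ∈ E(G2) ✓
  (0,3) → (φ(0),φ(3)) = (1,3) ∈ E(G2) ✓
  (1,3) → (φ(1),φ(3)) = (0,3) ∈ E(G2) ✓
  (2,3) → (φ(2),φ(3)) = (2,3) ∈ E(G2) ✓
All 5 edges of G1 map to edges of G2, and |E(G1)| = |E(G2)| = 5, so φ is a bijection on edges as well as vertices. Hence G1 ≅ G2.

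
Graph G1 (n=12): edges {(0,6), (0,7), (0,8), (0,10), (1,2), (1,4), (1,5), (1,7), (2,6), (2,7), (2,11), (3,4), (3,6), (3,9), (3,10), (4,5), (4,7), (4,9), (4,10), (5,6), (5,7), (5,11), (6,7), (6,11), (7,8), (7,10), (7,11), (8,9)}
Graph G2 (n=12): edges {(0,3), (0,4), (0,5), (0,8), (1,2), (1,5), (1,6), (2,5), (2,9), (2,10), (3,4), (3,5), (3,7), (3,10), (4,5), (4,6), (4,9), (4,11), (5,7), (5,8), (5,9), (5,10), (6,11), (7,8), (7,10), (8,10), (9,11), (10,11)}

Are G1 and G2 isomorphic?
Yes, isomorphic

The graphs are isomorphic.
One valid mapping φ: V(G1) → V(G2): 0→2, 1→0, 2→8, 3→11, 4→4, 5→3, 6→10, 7→5, 8→1, 9→6, 10→9, 11→7

Verify φ preserves adjacency — for each edge of G1, its image is an edge of G2:
  (0,6) → (φ(0),φ(6)) = (2,10) ∈ E(G2) ✓
  (0,7) → (φ(0),φ(7)) = (2,5) ∈ E(G2) ✓
  (0,8) → (φ(0),φ(8)) = (1,2) ∈ E(G2) ✓
  (0,10) → (φ(0),φ(10)) = (2,9) ∈ E(G2) ✓
  (1,2) → (φ(1),φ(2)) = (0,8) ∈ E(G2) ✓
  (1,4) → (φ(1),φ(4)) = (0,4) ∈ E(G2) ✓
  (1,5) → (φ(1),φ(5)) = (0,3) ∈ E(G2) ✓
  (1,7) → (φ(1),φ(7)) = (0,5) ∈ E(G2) ✓
  (2,6) → (φ(2),φ(6)) = (8,10) ∈ E(G2) ✓
  (2,7) → (φ(2),φ(7)) = (5,8) ∈ E(G2) ✓
  (2,11) → (φ(2),φ(11)) = (7,8) ∈ E(G2) ✓
  (3,4) → (φ(3),φ(4)) = (4,11) ∈ E(G2) ✓
  (3,6) → (φ(3),φ(6)) = (10,11) ∈ E(G2) ✓
  (3,9) → (φ(3),φ(9)) = (6,11) ∈ E(G2) ✓
  (3,10) → (φ(3),φ(10)) = (9,11) ∈ E(G2) ✓
  (4,5) → (φ(4),φ(5)) = (3,4) ∈ E(G2) ✓
  (4,7) → (φ(4),φ(7)) = (4,5) ∈ E(G2) ✓
  (4,9) → (φ(4),φ(9)) = (4,6) ∈ E(G2) ✓
  (4,10) → (φ(4),φ(10)) = (4,9) ∈ E(G2) ✓
  (5,6) → (φ(5),φ(6)) = (3,10) ∈ E(G2) ✓
  (5,7) → (φ(5),φ(7)) = (3,5) ∈ E(G2) ✓
  (5,11) → (φ(5),φ(11)) = (3,7) ∈ E(G2) ✓
  (6,7) → (φ(6),φ(7)) = (5,10) ∈ E(G2) ✓
  (6,11) → (φ(6),φ(11)) = (7,10) ∈ E(G2) ✓
  (7,8) → (φ(7),φ(8)) = (1,5) ∈ E(G2) ✓
  (7,10) → (φ(7),φ(10)) = (5,9) ∈ E(G2) ✓
  (7,11) → (φ(7),φ(11)) = (5,7) ∈ E(G2) ✓
  (8,9) → (φ(8),φ(9)) = (1,6) ∈ E(G2) ✓
All 28 edges of G1 map to edges of G2, and |E(G1)| = |E(G2)| = 28, so φ is a bijection on edges as well as vertices. Hence G1 ≅ G2.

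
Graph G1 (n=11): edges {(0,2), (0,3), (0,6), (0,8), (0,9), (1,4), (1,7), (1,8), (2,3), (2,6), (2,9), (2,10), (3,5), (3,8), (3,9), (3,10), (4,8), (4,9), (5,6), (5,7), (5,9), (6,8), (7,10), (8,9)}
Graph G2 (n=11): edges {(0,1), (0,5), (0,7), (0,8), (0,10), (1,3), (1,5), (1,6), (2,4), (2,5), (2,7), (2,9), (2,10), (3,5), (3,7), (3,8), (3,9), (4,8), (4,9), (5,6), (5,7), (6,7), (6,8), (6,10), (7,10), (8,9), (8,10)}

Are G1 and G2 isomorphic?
No, not isomorphic

The graphs are NOT isomorphic.

Counting triangles (3-cliques): G1 has 13, G2 has 15.
Triangle count is an isomorphism invariant, so differing triangle counts rule out isomorphism.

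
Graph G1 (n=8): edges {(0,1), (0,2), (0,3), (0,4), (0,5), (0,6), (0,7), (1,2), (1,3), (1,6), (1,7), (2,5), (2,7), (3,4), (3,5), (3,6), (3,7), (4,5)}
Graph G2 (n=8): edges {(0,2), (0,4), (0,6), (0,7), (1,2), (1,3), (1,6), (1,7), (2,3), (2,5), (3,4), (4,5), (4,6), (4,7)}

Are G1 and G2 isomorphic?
No, not isomorphic

The graphs are NOT isomorphic.

Counting triangles (3-cliques): G1 has 15, G2 has 3.
Triangle count is an isomorphism invariant, so differing triangle counts rule out isomorphism.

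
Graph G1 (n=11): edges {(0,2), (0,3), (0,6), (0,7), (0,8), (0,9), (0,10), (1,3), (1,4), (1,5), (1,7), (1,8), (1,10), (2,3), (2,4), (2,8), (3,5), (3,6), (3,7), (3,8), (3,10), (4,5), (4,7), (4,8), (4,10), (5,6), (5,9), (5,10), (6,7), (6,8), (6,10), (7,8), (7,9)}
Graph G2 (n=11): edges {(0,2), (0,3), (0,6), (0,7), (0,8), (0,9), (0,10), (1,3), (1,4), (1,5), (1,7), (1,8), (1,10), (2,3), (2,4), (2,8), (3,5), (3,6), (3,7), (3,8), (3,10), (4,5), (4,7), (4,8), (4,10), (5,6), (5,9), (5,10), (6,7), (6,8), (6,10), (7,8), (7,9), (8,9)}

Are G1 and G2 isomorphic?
No, not isomorphic

The graphs are NOT isomorphic.

Counting edges: G1 has 33 edge(s); G2 has 34 edge(s).
Edge count is an isomorphism invariant (a bijection on vertices induces a bijection on edges), so differing edge counts rule out isomorphism.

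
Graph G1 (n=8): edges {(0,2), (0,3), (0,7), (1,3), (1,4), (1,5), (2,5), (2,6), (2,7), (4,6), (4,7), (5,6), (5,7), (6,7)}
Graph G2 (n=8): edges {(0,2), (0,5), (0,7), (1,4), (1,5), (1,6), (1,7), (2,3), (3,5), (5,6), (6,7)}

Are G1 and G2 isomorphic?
No, not isomorphic

The graphs are NOT isomorphic.

Degrees in G1: deg(0)=3, deg(1)=3, deg(2)=4, deg(3)=2, deg(4)=3, deg(5)=4, deg(6)=4, deg(7)=5.
Sorted degree sequence of G1: [5, 4, 4, 4, 3, 3, 3, 2].
Degrees in G2: deg(0)=3, deg(1)=4, deg(2)=2, deg(3)=2, deg(4)=1, deg(5)=4, deg(6)=3, deg(7)=3.
Sorted degree sequence of G2: [4, 4, 3, 3, 3, 2, 2, 1].
The (sorted) degree sequence is an isomorphism invariant, so since G1 and G2 have different degree sequences they cannot be isomorphic.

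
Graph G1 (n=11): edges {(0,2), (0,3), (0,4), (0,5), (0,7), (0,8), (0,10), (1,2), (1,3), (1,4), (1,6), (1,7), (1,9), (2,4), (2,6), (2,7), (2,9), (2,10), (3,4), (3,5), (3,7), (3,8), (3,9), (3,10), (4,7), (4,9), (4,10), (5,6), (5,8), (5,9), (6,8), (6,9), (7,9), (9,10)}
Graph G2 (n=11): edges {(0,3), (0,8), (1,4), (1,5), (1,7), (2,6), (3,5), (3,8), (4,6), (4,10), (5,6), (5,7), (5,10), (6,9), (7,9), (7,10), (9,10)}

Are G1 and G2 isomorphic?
No, not isomorphic

The graphs are NOT isomorphic.

Degrees in G1: deg(0)=7, deg(1)=6, deg(2)=7, deg(3)=8, deg(4)=7, deg(5)=5, deg(6)=5, deg(7)=6, deg(8)=4, deg(9)=8, deg(10)=5.
Sorted degree sequence of G1: [8, 8, 7, 7, 7, 6, 6, 5, 5, 5, 4].
Degrees in G2: deg(0)=2, deg(1)=3, deg(2)=1, deg(3)=3, deg(4)=3, deg(5)=5, deg(6)=4, deg(7)=4, deg(8)=2, deg(9)=3, deg(10)=4.
Sorted degree sequence of G2: [5, 4, 4, 4, 3, 3, 3, 3, 2, 2, 1].
The (sorted) degree sequence is an isomorphism invariant, so since G1 and G2 have different degree sequences they cannot be isomorphic.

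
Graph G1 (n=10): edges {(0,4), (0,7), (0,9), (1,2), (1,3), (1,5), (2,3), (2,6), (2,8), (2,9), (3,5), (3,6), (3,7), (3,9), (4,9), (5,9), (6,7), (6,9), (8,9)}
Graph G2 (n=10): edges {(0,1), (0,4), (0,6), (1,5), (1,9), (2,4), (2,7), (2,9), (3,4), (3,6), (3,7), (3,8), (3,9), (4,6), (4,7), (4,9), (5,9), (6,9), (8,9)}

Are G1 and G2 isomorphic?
Yes, isomorphic

The graphs are isomorphic.
One valid mapping φ: V(G1) → V(G2): 0→1, 1→7, 2→3, 3→4, 4→5, 5→2, 6→6, 7→0, 8→8, 9→9

Verify φ preserves adjacency — for each edge of G1, its image is an edge of G2:
  (0,4) → (φ(0),φ(4)) = (1,5) ∈ E(G2) ✓
  (0,7) → (φ(0),φ(7)) = (0,1) ∈ E(G2) ✓
  (0,9) → (φ(0),φ(9)) = (1,9) ∈ E(G2) ✓
  (1,2) → (φ(1),φ(2)) = (3,7) ∈ E(G2) ✓
  (1,3) → (φ(1),φ(3)) = (4,7) ∈ E(G2) ✓
  (1,5) → (φ(1),φ(5)) = (2,7) ∈ E(G2) ✓
  (2,3) → (φ(2),φ(3)) = (3,4) ∈ E(G2) ✓
  (2,6) → (φ(2),φ(6)) = (3,6) ∈ E(G2) ✓
  (2,8) → (φ(2),φ(8)) = (3,8) ∈ E(G2) ✓
  (2,9) → (φ(2),φ(9)) = (3,9) ∈ E(G2) ✓
  (3,5) → (φ(3),φ(5)) = (2,4) ∈ E(G2) ✓
  (3,6) → (φ(3),φ(6)) = (4,6) ∈ E(G2) ✓
  (3,7) → (φ(3),φ(7)) = (0,4) ∈ E(G2) ✓
  (3,9) → (φ(3),φ(9)) = (4,9) ∈ E(G2) ✓
  (4,9) → (φ(4),φ(9)) = (5,9) ∈ E(G2) ✓
  (5,9) → (φ(5),φ(9)) = (2,9) ∈ E(G2) ✓
  (6,7) → (φ(6),φ(7)) = (0,6) ∈ E(G2) ✓
  (6,9) → (φ(6),φ(9)) = (6,9) ∈ E(G2) ✓
  (8,9) → (φ(8),φ(9)) = (8,9) ∈ E(G2) ✓
All 19 edges of G1 map to edges of G2, and |E(G1)| = |E(G2)| = 19, so φ is a bijection on edges as well as vertices. Hence G1 ≅ G2.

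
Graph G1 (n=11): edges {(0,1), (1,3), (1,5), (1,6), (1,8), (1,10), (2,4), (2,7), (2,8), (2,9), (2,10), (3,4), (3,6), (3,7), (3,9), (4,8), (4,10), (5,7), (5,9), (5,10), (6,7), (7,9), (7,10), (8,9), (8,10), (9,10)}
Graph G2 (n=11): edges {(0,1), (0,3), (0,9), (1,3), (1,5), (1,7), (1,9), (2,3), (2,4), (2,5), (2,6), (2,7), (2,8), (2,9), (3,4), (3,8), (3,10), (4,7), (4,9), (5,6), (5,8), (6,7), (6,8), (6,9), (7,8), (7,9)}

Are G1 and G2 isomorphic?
Yes, isomorphic

The graphs are isomorphic.
One valid mapping φ: V(G1) → V(G2): 0→10, 1→3, 2→6, 3→1, 4→5, 5→4, 6→0, 7→9, 8→8, 9→7, 10→2

Verify φ preserves adjacency — for each edge of G1, its image is an edge of G2:
  (0,1) → (φ(0),φ(1)) = (3,10) ∈ E(G2) ✓
  (1,3) → (φ(1),φ(3)) = (1,3) ∈ E(G2) ✓
  (1,5) → (φ(1),φ(5)) = (3,4) ∈ E(G2) ✓
  (1,6) → (φ(1),φ(6)) = (0,3) ∈ E(G2) ✓
  (1,8) → (φ(1),φ(8)) = (3,8) ∈ E(G2) ✓
  (1,10) → (φ(1),φ(10)) = (2,3) ∈ E(G2) ✓
  (2,4) → (φ(2),φ(4)) = (5,6) ∈ E(G2) ✓
  (2,7) → (φ(2),φ(7)) = (6,9) ∈ E(G2) ✓
  (2,8) → (φ(2),φ(8)) = (6,8) ∈ E(G2) ✓
  (2,9) → (φ(2),φ(9)) = (6,7) ∈ E(G2) ✓
  (2,10) → (φ(2),φ(10)) = (2,6) ∈ E(G2) ✓
  (3,4) → (φ(3),φ(4)) = (1,5) ∈ E(G2) ✓
  (3,6) → (φ(3),φ(6)) = (0,1) ∈ E(G2) ✓
  (3,7) → (φ(3),φ(7)) = (1,9) ∈ E(G2) ✓
  (3,9) → (φ(3),φ(9)) = (1,7) ∈ E(G2) ✓
  (4,8) → (φ(4),φ(8)) = (5,8) ∈ E(G2) ✓
  (4,10) → (φ(4),φ(10)) = (2,5) ∈ E(G2) ✓
  (5,7) → (φ(5),φ(7)) = (4,9) ∈ E(G2) ✓
  (5,9) → (φ(5),φ(9)) = (4,7) ∈ E(G2) ✓
  (5,10) → (φ(5),φ(10)) = (2,4) ∈ E(G2) ✓
  (6,7) → (φ(6),φ(7)) = (0,9) ∈ E(G2) ✓
  (7,9) → (φ(7),φ(9)) = (7,9) ∈ E(G2) ✓
  (7,10) → (φ(7),φ(10)) = (2,9) ∈ E(G2) ✓
  (8,9) → (φ(8),φ(9)) = (7,8) ∈ E(G2) ✓
  (8,10) → (φ(8),φ(10)) = (2,8) ∈ E(G2) ✓
  (9,10) → (φ(9),φ(10)) = (2,7) ∈ E(G2) ✓
All 26 edges of G1 map to edges of G2, and |E(G1)| = |E(G2)| = 26, so φ is a bijection on edges as well as vertices. Hence G1 ≅ G2.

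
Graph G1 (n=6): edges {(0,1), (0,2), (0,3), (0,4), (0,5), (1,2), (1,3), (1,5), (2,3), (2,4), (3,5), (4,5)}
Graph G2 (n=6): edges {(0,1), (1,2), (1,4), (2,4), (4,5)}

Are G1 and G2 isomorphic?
No, not isomorphic

The graphs are NOT isomorphic.

Degrees in G1: deg(0)=5, deg(1)=4, deg(2)=4, deg(3)=4, deg(4)=3, deg(5)=4.
Sorted degree sequence of G1: [5, 4, 4, 4, 4, 3].
Degrees in G2: deg(0)=1, deg(1)=3, deg(2)=2, deg(3)=0, deg(4)=3, deg(5)=1.
Sorted degree sequence of G2: [3, 3, 2, 1, 1, 0].
The (sorted) degree sequence is an isomorphism invariant, so since G1 and G2 have different degree sequences they cannot be isomorphic.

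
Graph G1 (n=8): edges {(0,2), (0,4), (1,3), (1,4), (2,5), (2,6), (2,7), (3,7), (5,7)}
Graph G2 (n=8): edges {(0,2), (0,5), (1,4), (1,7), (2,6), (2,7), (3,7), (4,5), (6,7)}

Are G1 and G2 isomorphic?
Yes, isomorphic

The graphs are isomorphic.
One valid mapping φ: V(G1) → V(G2): 0→1, 1→5, 2→7, 3→0, 4→4, 5→6, 6→3, 7→2

Verify φ preserves adjacency — for each edge of G1, its image is an edge of G2:
  (0,2) → (φ(0),φ(2)) = (1,7) ∈ E(G2) ✓
  (0,4) → (φ(0),φ(4)) = (1,4) ∈ E(G2) ✓
  (1,3) → (φ(1),φ(3)) = (0,5) ∈ E(G2) ✓
  (1,4) → (φ(1),φ(4)) = (4,5) ∈ E(G2) ✓
  (2,5) → (φ(2),φ(5)) = (6,7) ∈ E(G2) ✓
  (2,6) → (φ(2),φ(6)) = (3,7) ∈ E(G2) ✓
  (2,7) → (φ(2),φ(7)) = (2,7) ∈ E(G2) ✓
  (3,7) → (φ(3),φ(7)) = (0,2) ∈ E(G2) ✓
  (5,7) → (φ(5),φ(7)) = (2,6) ∈ E(G2) ✓
All 9 edges of G1 map to edges of G2, and |E(G1)| = |E(G2)| = 9, so φ is a bijection on edges as well as vertices. Hence G1 ≅ G2.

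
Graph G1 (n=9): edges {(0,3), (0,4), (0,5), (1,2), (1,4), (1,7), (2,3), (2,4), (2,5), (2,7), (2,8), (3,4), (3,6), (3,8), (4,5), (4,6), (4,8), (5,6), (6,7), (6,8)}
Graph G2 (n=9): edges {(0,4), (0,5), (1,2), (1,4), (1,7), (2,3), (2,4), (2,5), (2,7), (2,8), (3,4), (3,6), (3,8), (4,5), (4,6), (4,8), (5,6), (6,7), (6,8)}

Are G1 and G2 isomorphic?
No, not isomorphic

The graphs are NOT isomorphic.

Counting edges: G1 has 20 edge(s); G2 has 19 edge(s).
Edge count is an isomorphism invariant (a bijection on vertices induces a bijection on edges), so differing edge counts rule out isomorphism.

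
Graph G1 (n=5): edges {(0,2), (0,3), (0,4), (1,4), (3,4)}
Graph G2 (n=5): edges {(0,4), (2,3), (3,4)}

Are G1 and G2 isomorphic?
No, not isomorphic

The graphs are NOT isomorphic.

Degrees in G1: deg(0)=3, deg(1)=1, deg(2)=1, deg(3)=2, deg(4)=3.
Sorted degree sequence of G1: [3, 3, 2, 1, 1].
Degrees in G2: deg(0)=1, deg(1)=0, deg(2)=1, deg(3)=2, deg(4)=2.
Sorted degree sequence of G2: [2, 2, 1, 1, 0].
The (sorted) degree sequence is an isomorphism invariant, so since G1 and G2 have different degree sequences they cannot be isomorphic.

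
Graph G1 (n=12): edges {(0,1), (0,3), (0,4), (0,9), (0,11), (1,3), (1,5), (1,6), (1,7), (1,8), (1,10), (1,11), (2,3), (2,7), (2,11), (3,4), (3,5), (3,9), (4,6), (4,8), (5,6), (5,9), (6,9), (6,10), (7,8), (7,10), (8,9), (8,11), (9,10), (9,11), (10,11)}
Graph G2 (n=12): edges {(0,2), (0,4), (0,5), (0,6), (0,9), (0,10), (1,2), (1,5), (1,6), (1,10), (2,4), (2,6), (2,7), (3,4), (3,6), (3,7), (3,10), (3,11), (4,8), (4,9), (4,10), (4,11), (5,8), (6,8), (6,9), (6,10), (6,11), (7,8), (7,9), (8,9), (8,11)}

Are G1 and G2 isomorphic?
Yes, isomorphic

The graphs are isomorphic.
One valid mapping φ: V(G1) → V(G2): 0→9, 1→6, 2→5, 3→8, 4→7, 5→11, 6→3, 7→1, 8→2, 9→4, 10→10, 11→0

Verify φ preserves adjacency — for each edge of G1, its image is an edge of G2:
  (0,1) → (φ(0),φ(1)) = (6,9) ∈ E(G2) ✓
  (0,3) → (φ(0),φ(3)) = (8,9) ∈ E(G2) ✓
  (0,4) → (φ(0),φ(4)) = (7,9) ∈ E(G2) ✓
  (0,9) → (φ(0),φ(9)) = (4,9) ∈ E(G2) ✓
  (0,11) → (φ(0),φ(11)) = (0,9) ∈ E(G2) ✓
  (1,3) → (φ(1),φ(3)) = (6,8) ∈ E(G2) ✓
  (1,5) → (φ(1),φ(5)) = (6,11) ∈ E(G2) ✓
  (1,6) → (φ(1),φ(6)) = (3,6) ∈ E(G2) ✓
  (1,7) → (φ(1),φ(7)) = (1,6) ∈ E(G2) ✓
  (1,8) → (φ(1),φ(8)) = (2,6) ∈ E(G2) ✓
  (1,10) → (φ(1),φ(10)) = (6,10) ∈ E(G2) ✓
  (1,11) → (φ(1),φ(11)) = (0,6) ∈ E(G2) ✓
  (2,3) → (φ(2),φ(3)) = (5,8) ∈ E(G2) ✓
  (2,7) → (φ(2),φ(7)) = (1,5) ∈ E(G2) ✓
  (2,11) → (φ(2),φ(11)) = (0,5) ∈ E(G2) ✓
  (3,4) → (φ(3),φ(4)) = (7,8) ∈ E(G2) ✓
  (3,5) → (φ(3),φ(5)) = (8,11) ∈ E(G2) ✓
  (3,9) → (φ(3),φ(9)) = (4,8) ∈ E(G2) ✓
  (4,6) → (φ(4),φ(6)) = (3,7) ∈ E(G2) ✓
  (4,8) → (φ(4),φ(8)) = (2,7) ∈ E(G2) ✓
  (5,6) → (φ(5),φ(6)) = (3,11) ∈ E(G2) ✓
  (5,9) → (φ(5),φ(9)) = (4,11) ∈ E(G2) ✓
  (6,9) → (φ(6),φ(9)) = (3,4) ∈ E(G2) ✓
  (6,10) → (φ(6),φ(10)) = (3,10) ∈ E(G2) ✓
  (7,8) → (φ(7),φ(8)) = (1,2) ∈ E(G2) ✓
  (7,10) → (φ(7),φ(10)) = (1,10) ∈ E(G2) ✓
  (8,9) → (φ(8),φ(9)) = (2,4) ∈ E(G2) ✓
  (8,11) → (φ(8),φ(11)) = (0,2) ∈ E(G2) ✓
  (9,10) → (φ(9),φ(10)) = (4,10) ∈ E(G2) ✓
  (9,11) → (φ(9),φ(11)) = (0,4) ∈ E(G2) ✓
  (10,11) → (φ(10),φ(11)) = (0,10) ∈ E(G2) ✓
All 31 edges of G1 map to edges of G2, and |E(G1)| = |E(G2)| = 31, so φ is a bijection on edges as well as vertices. Hence G1 ≅ G2.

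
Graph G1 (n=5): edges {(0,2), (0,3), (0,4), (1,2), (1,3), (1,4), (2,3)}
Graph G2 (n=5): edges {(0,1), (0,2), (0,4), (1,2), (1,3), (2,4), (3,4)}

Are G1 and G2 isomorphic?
Yes, isomorphic

The graphs are isomorphic.
One valid mapping φ: V(G1) → V(G2): 0→1, 1→4, 2→2, 3→0, 4→3

Verify φ preserves adjacency — for each edge of G1, its image is an edge of G2:
  (0,2) → (φ(0),φ(2)) = (1,2) ∈ E(G2) ✓
  (0,3) → (φ(0),φ(3)) = (0,1) ∈ E(G2) ✓
  (0,4) → (φ(0),φ(4)) = (1,3) ∈ E(G2) ✓
  (1,2) → (φ(1),φ(2)) = (2,4) ∈ E(G2) ✓
  (1,3) → (φ(1),φ(3)) = (0,4) ∈ E(G2) ✓
  (1,4) → (φ(1),φ(4)) = (3,4) ∈ E(G2) ✓
  (2,3) → (φ(2),φ(3)) = (0,2) ∈ E(G2) ✓
All 7 edges of G1 map to edges of G2, and |E(G1)| = |E(G2)| = 7, so φ is a bijection on edges as well as vertices. Hence G1 ≅ G2.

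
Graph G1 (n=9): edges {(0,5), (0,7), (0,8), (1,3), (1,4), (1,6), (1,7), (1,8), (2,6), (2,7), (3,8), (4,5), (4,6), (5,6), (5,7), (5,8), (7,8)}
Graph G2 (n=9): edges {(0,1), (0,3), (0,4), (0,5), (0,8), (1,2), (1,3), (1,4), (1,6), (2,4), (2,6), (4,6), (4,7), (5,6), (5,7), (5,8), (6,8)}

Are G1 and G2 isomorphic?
Yes, isomorphic

The graphs are isomorphic.
One valid mapping φ: V(G1) → V(G2): 0→2, 1→0, 2→7, 3→3, 4→8, 5→6, 6→5, 7→4, 8→1

Verify φ preserves adjacency — for each edge of G1, its image is an edge of G2:
  (0,5) → (φ(0),φ(5)) = (2,6) ∈ E(G2) ✓
  (0,7) → (φ(0),φ(7)) = (2,4) ∈ E(G2) ✓
  (0,8) → (φ(0),φ(8)) = (1,2) ∈ E(G2) ✓
  (1,3) → (φ(1),φ(3)) = (0,3) ∈ E(G2) ✓
  (1,4) → (φ(1),φ(4)) = (0,8) ∈ E(G2) ✓
  (1,6) → (φ(1),φ(6)) = (0,5) ∈ E(G2) ✓
  (1,7) → (φ(1),φ(7)) = (0,4) ∈ E(G2) ✓
  (1,8) → (φ(1),φ(8)) = (0,1) ∈ E(G2) ✓
  (2,6) → (φ(2),φ(6)) = (5,7) ∈ E(G2) ✓
  (2,7) → (φ(2),φ(7)) = (4,7) ∈ E(G2) ✓
  (3,8) → (φ(3),φ(8)) = (1,3) ∈ E(G2) ✓
  (4,5) → (φ(4),φ(5)) = (6,8) ∈ E(G2) ✓
  (4,6) → (φ(4),φ(6)) = (5,8) ∈ E(G2) ✓
  (5,6) → (φ(5),φ(6)) = (5,6) ∈ E(G2) ✓
  (5,7) → (φ(5),φ(7)) = (4,6) ∈ E(G2) ✓
  (5,8) → (φ(5),φ(8)) = (1,6) ∈ E(G2) ✓
  (7,8) → (φ(7),φ(8)) = (1,4) ∈ E(G2) ✓
All 17 edges of G1 map to edges of G2, and |E(G1)| = |E(G2)| = 17, so φ is a bijection on edges as well as vertices. Hence G1 ≅ G2.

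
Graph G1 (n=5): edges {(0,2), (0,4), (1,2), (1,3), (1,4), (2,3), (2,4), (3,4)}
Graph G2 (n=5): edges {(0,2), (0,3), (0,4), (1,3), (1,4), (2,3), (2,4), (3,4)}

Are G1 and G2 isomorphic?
Yes, isomorphic

The graphs are isomorphic.
One valid mapping φ: V(G1) → V(G2): 0→1, 1→2, 2→4, 3→0, 4→3

Verify φ preserves adjacency — for each edge of G1, its image is an edge of G2:
  (0,2) → (φ(0),φ(2)) = (1,4) ∈ E(G2) ✓
  (0,4) → (φ(0),φ(4)) = (1,3) ∈ E(G2) ✓
  (1,2) → (φ(1),φ(2)) = (2,4) ∈ E(G2) ✓
  (1,3) → (φ(1),φ(3)) = (0,2) ∈ E(G2) ✓
  (1,4) → (φ(1),φ(4)) = (2,3) ∈ E(G2) ✓
  (2,3) → (φ(2),φ(3)) = (0,4) ∈ E(G2) ✓
  (2,4) → (φ(2),φ(4)) = (3,4) ∈ E(G2) ✓
  (3,4) → (φ(3),φ(4)) = (0,3) ∈ E(G2) ✓
All 8 edges of G1 map to edges of G2, and |E(G1)| = |E(G2)| = 8, so φ is a bijection on edges as well as vertices. Hence G1 ≅ G2.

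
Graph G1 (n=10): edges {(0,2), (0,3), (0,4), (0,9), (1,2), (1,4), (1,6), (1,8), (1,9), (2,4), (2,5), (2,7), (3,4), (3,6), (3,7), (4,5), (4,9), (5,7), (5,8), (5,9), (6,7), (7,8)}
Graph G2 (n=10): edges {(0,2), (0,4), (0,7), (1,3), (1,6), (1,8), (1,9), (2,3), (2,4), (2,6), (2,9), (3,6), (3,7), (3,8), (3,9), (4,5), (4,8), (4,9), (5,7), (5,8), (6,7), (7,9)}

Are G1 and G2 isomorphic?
Yes, isomorphic

The graphs are isomorphic.
One valid mapping φ: V(G1) → V(G2): 0→1, 1→7, 2→9, 3→8, 4→3, 5→2, 6→5, 7→4, 8→0, 9→6

Verify φ preserves adjacency — for each edge of G1, its image is an edge of G2:
  (0,2) → (φ(0),φ(2)) = (1,9) ∈ E(G2) ✓
  (0,3) → (φ(0),φ(3)) = (1,8) ∈ E(G2) ✓
  (0,4) → (φ(0),φ(4)) = (1,3) ∈ E(G2) ✓
  (0,9) → (φ(0),φ(9)) = (1,6) ∈ E(G2) ✓
  (1,2) → (φ(1),φ(2)) = (7,9) ∈ E(G2) ✓
  (1,4) → (φ(1),φ(4)) = (3,7) ∈ E(G2) ✓
  (1,6) → (φ(1),φ(6)) = (5,7) ∈ E(G2) ✓
  (1,8) → (φ(1),φ(8)) = (0,7) ∈ E(G2) ✓
  (1,9) → (φ(1),φ(9)) = (6,7) ∈ E(G2) ✓
  (2,4) → (φ(2),φ(4)) = (3,9) ∈ E(G2) ✓
  (2,5) → (φ(2),φ(5)) = (2,9) ∈ E(G2) ✓
  (2,7) → (φ(2),φ(7)) = (4,9) ∈ E(G2) ✓
  (3,4) → (φ(3),φ(4)) = (3,8) ∈ E(G2) ✓
  (3,6) → (φ(3),φ(6)) = (5,8) ∈ E(G2) ✓
  (3,7) → (φ(3),φ(7)) = (4,8) ∈ E(G2) ✓
  (4,5) → (φ(4),φ(5)) = (2,3) ∈ E(G2) ✓
  (4,9) → (φ(4),φ(9)) = (3,6) ∈ E(G2) ✓
  (5,7) → (φ(5),φ(7)) = (2,4) ∈ E(G2) ✓
  (5,8) → (φ(5),φ(8)) = (0,2) ∈ E(G2) ✓
  (5,9) → (φ(5),φ(9)) = (2,6) ∈ E(G2) ✓
  (6,7) → (φ(6),φ(7)) = (4,5) ∈ E(G2) ✓
  (7,8) → (φ(7),φ(8)) = (0,4) ∈ E(G2) ✓
All 22 edges of G1 map to edges of G2, and |E(G1)| = |E(G2)| = 22, so φ is a bijection on edges as well as vertices. Hence G1 ≅ G2.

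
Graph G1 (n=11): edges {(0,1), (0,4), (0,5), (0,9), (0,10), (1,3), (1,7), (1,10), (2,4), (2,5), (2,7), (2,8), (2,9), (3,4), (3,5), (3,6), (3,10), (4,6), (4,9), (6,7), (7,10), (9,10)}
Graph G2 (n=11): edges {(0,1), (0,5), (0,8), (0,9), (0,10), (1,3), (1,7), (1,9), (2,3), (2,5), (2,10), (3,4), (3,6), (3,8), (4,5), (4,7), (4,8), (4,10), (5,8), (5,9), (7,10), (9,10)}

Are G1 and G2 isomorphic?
Yes, isomorphic

The graphs are isomorphic.
One valid mapping φ: V(G1) → V(G2): 0→5, 1→9, 2→3, 3→10, 4→4, 5→2, 6→7, 7→1, 8→6, 9→8, 10→0

Verify φ preserves adjacency — for each edge of G1, its image is an edge of G2:
  (0,1) → (φ(0),φ(1)) = (5,9) ∈ E(G2) ✓
  (0,4) → (φ(0),φ(4)) = (4,5) ∈ E(G2) ✓
  (0,5) → (φ(0),φ(5)) = (2,5) ∈ E(G2) ✓
  (0,9) → (φ(0),φ(9)) = (5,8) ∈ E(G2) ✓
  (0,10) → (φ(0),φ(10)) = (0,5) ∈ E(G2) ✓
  (1,3) → (φ(1),φ(3)) = (9,10) ∈ E(G2) ✓
  (1,7) → (φ(1),φ(7)) = (1,9) ∈ E(G2) ✓
  (1,10) → (φ(1),φ(10)) = (0,9) ∈ E(G2) ✓
  (2,4) → (φ(2),φ(4)) = (3,4) ∈ E(G2) ✓
  (2,5) → (φ(2),φ(5)) = (2,3) ∈ E(G2) ✓
  (2,7) → (φ(2),φ(7)) = (1,3) ∈ E(G2) ✓
  (2,8) → (φ(2),φ(8)) = (3,6) ∈ E(G2) ✓
  (2,9) → (φ(2),φ(9)) = (3,8) ∈ E(G2) ✓
  (3,4) → (φ(3),φ(4)) = (4,10) ∈ E(G2) ✓
  (3,5) → (φ(3),φ(5)) = (2,10) ∈ E(G2) ✓
  (3,6) → (φ(3),φ(6)) = (7,10) ∈ E(G2) ✓
  (3,10) → (φ(3),φ(10)) = (0,10) ∈ E(G2) ✓
  (4,6) → (φ(4),φ(6)) = (4,7) ∈ E(G2) ✓
  (4,9) → (φ(4),φ(9)) = (4,8) ∈ E(G2) ✓
  (6,7) → (φ(6),φ(7)) = (1,7) ∈ E(G2) ✓
  (7,10) → (φ(7),φ(10)) = (0,1) ∈ E(G2) ✓
  (9,10) → (φ(9),φ(10)) = (0,8) ∈ E(G2) ✓
All 22 edges of G1 map to edges of G2, and |E(G1)| = |E(G2)| = 22, so φ is a bijection on edges as well as vertices. Hence G1 ≅ G2.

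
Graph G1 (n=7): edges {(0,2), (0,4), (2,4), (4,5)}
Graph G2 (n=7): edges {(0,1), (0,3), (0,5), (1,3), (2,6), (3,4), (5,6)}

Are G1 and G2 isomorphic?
No, not isomorphic

The graphs are NOT isomorphic.

Connected components of G1: 4 component(s) with vertex sets [[1], [3], [6], [0, 2, 4, 5]], sizes [1, 1, 1, 4].
Connected components of G2: 1 component(s) with vertex sets [[0, 1, 2, 3, 4, 5, 6]], sizes [7].
The number of connected components (and the multiset of component sizes) is an isomorphism invariant — an isomorphism maps each component of G1 bijectively onto a component of G2. Since G1 has 4 component(s) and G2 has 1, they cannot be isomorphic.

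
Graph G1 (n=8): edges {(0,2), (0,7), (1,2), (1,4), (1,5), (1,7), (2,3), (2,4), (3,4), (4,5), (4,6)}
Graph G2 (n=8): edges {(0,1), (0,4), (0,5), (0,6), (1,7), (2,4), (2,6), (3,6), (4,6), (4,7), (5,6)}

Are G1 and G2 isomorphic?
Yes, isomorphic

The graphs are isomorphic.
One valid mapping φ: V(G1) → V(G2): 0→1, 1→4, 2→0, 3→5, 4→6, 5→2, 6→3, 7→7

Verify φ preserves adjacency — for each edge of G1, its image is an edge of G2:
  (0,2) → (φ(0),φ(2)) = (0,1) ∈ E(G2) ✓
  (0,7) → (φ(0),φ(7)) = (1,7) ∈ E(G2) ✓
  (1,2) → (φ(1),φ(2)) = (0,4) ∈ E(G2) ✓
  (1,4) → (φ(1),φ(4)) = (4,6) ∈ E(G2) ✓
  (1,5) → (φ(1),φ(5)) = (2,4) ∈ E(G2) ✓
  (1,7) → (φ(1),φ(7)) = (4,7) ∈ E(G2) ✓
  (2,3) → (φ(2),φ(3)) = (0,5) ∈ E(G2) ✓
  (2,4) → (φ(2),φ(4)) = (0,6) ∈ E(G2) ✓
  (3,4) → (φ(3),φ(4)) = (5,6) ∈ E(G2) ✓
  (4,5) → (φ(4),φ(5)) = (2,6) ∈ E(G2) ✓
  (4,6) → (φ(4),φ(6)) = (3,6) ∈ E(G2) ✓
All 11 edges of G1 map to edges of G2, and |E(G1)| = |E(G2)| = 11, so φ is a bijection on edges as well as vertices. Hence G1 ≅ G2.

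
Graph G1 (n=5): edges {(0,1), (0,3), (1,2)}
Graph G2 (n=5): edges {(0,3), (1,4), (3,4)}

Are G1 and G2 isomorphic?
Yes, isomorphic

The graphs are isomorphic.
One valid mapping φ: V(G1) → V(G2): 0→3, 1→4, 2→1, 3→0, 4→2

Verify φ preserves adjacency — for each edge of G1, its image is an edge of G2:
  (0,1) → (φ(0),φ(1)) = (3,4) ∈ E(G2) ✓
  (0,3) → (φ(0),φ(3)) = (0,3) ∈ E(G2) ✓
  (1,2) → (φ(1),φ(2)) = (1,4) ∈ E(G2) ✓
All 3 edges of G1 map to edges of G2, and |E(G1)| = |E(G2)| = 3, so φ is a bijection on edges as well as vertices. Hence G1 ≅ G2.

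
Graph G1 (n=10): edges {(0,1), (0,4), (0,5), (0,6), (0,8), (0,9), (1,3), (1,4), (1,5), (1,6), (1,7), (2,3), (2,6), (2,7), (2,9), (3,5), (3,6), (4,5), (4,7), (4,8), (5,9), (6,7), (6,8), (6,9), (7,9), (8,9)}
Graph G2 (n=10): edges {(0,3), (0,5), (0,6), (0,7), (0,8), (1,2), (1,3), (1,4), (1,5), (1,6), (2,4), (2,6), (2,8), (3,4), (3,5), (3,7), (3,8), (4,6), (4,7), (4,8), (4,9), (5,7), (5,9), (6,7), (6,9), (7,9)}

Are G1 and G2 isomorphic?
Yes, isomorphic

The graphs are isomorphic.
One valid mapping φ: V(G1) → V(G2): 0→7, 1→3, 2→2, 3→8, 4→5, 5→0, 6→4, 7→1, 8→9, 9→6

Verify φ preserves adjacency — for each edge of G1, its image is an edge of G2:
  (0,1) → (φ(0),φ(1)) = (3,7) ∈ E(G2) ✓
  (0,4) → (φ(0),φ(4)) = (5,7) ∈ E(G2) ✓
  (0,5) → (φ(0),φ(5)) = (0,7) ∈ E(G2) ✓
  (0,6) → (φ(0),φ(6)) = (4,7) ∈ E(G2) ✓
  (0,8) → (φ(0),φ(8)) = (7,9) ∈ E(G2) ✓
  (0,9) → (φ(0),φ(9)) = (6,7) ∈ E(G2) ✓
  (1,3) → (φ(1),φ(3)) = (3,8) ∈ E(G2) ✓
  (1,4) → (φ(1),φ(4)) = (3,5) ∈ E(G2) ✓
  (1,5) → (φ(1),φ(5)) = (0,3) ∈ E(G2) ✓
  (1,6) → (φ(1),φ(6)) = (3,4) ∈ E(G2) ✓
  (1,7) → (φ(1),φ(7)) = (1,3) ∈ E(G2) ✓
  (2,3) → (φ(2),φ(3)) = (2,8) ∈ E(G2) ✓
  (2,6) → (φ(2),φ(6)) = (2,4) ∈ E(G2) ✓
  (2,7) → (φ(2),φ(7)) = (1,2) ∈ E(G2) ✓
  (2,9) → (φ(2),φ(9)) = (2,6) ∈ E(G2) ✓
  (3,5) → (φ(3),φ(5)) = (0,8) ∈ E(G2) ✓
  (3,6) → (φ(3),φ(6)) = (4,8) ∈ E(G2) ✓
  (4,5) → (φ(4),φ(5)) = (0,5) ∈ E(G2) ✓
  (4,7) → (φ(4),φ(7)) = (1,5) ∈ E(G2) ✓
  (4,8) → (φ(4),φ(8)) = (5,9) ∈ E(G2) ✓
  (5,9) → (φ(5),φ(9)) = (0,6) ∈ E(G2) ✓
  (6,7) → (φ(6),φ(7)) = (1,4) ∈ E(G2) ✓
  (6,8) → (φ(6),φ(8)) = (4,9) ∈ E(G2) ✓
  (6,9) → (φ(6),φ(9)) = (4,6) ∈ E(G2) ✓
  (7,9) → (φ(7),φ(9)) = (1,6) ∈ E(G2) ✓
  (8,9) → (φ(8),φ(9)) = (6,9) ∈ E(G2) ✓
All 26 edges of G1 map to edges of G2, and |E(G1)| = |E(G2)| = 26, so φ is a bijection on edges as well as vertices. Hence G1 ≅ G2.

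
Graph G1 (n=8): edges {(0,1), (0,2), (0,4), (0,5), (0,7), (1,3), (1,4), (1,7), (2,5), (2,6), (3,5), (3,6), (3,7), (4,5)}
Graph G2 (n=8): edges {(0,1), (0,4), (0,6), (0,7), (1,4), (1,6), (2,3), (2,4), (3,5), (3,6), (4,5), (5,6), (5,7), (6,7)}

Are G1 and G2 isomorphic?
Yes, isomorphic

The graphs are isomorphic.
One valid mapping φ: V(G1) → V(G2): 0→6, 1→0, 2→3, 3→4, 4→7, 5→5, 6→2, 7→1

Verify φ preserves adjacency — for each edge of G1, its image is an edge of G2:
  (0,1) → (φ(0),φ(1)) = (0,6) ∈ E(G2) ✓
  (0,2) → (φ(0),φ(2)) = (3,6) ∈ E(G2) ✓
  (0,4) → (φ(0),φ(4)) = (6,7) ∈ E(G2) ✓
  (0,5) → (φ(0),φ(5)) = (5,6) ∈ E(G2) ✓
  (0,7) → (φ(0),φ(7)) = (1,6) ∈ E(G2) ✓
  (1,3) → (φ(1),φ(3)) = (0,4) ∈ E(G2) ✓
  (1,4) → (φ(1),φ(4)) = (0,7) ∈ E(G2) ✓
  (1,7) → (φ(1),φ(7)) = (0,1) ∈ E(G2) ✓
  (2,5) → (φ(2),φ(5)) = (3,5) ∈ E(G2) ✓
  (2,6) → (φ(2),φ(6)) = (2,3) ∈ E(G2) ✓
  (3,5) → (φ(3),φ(5)) = (4,5) ∈ E(G2) ✓
  (3,6) → (φ(3),φ(6)) = (2,4) ∈ E(G2) ✓
  (3,7) → (φ(3),φ(7)) = (1,4) ∈ E(G2) ✓
  (4,5) → (φ(4),φ(5)) = (5,7) ∈ E(G2) ✓
All 14 edges of G1 map to edges of G2, and |E(G1)| = |E(G2)| = 14, so φ is a bijection on edges as well as vertices. Hence G1 ≅ G2.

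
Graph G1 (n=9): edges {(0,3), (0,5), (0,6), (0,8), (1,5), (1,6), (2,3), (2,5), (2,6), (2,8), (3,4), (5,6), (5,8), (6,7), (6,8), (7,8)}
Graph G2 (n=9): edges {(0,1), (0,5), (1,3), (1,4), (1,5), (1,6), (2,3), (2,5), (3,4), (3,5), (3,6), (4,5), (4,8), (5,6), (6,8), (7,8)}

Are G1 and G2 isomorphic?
Yes, isomorphic

The graphs are isomorphic.
One valid mapping φ: V(G1) → V(G2): 0→4, 1→2, 2→6, 3→8, 4→7, 5→3, 6→5, 7→0, 8→1

Verify φ preserves adjacency — for each edge of G1, its image is an edge of G2:
  (0,3) → (φ(0),φ(3)) = (4,8) ∈ E(G2) ✓
  (0,5) → (φ(0),φ(5)) = (3,4) ∈ E(G2) ✓
  (0,6) → (φ(0),φ(6)) = (4,5) ∈ E(G2) ✓
  (0,8) → (φ(0),φ(8)) = (1,4) ∈ E(G2) ✓
  (1,5) → (φ(1),φ(5)) = (2,3) ∈ E(G2) ✓
  (1,6) → (φ(1),φ(6)) = (2,5) ∈ E(G2) ✓
  (2,3) → (φ(2),φ(3)) = (6,8) ∈ E(G2) ✓
  (2,5) → (φ(2),φ(5)) = (3,6) ∈ E(G2) ✓
  (2,6) → (φ(2),φ(6)) = (5,6) ∈ E(G2) ✓
  (2,8) → (φ(2),φ(8)) = (1,6) ∈ E(G2) ✓
  (3,4) → (φ(3),φ(4)) = (7,8) ∈ E(G2) ✓
  (5,6) → (φ(5),φ(6)) = (3,5) ∈ E(G2) ✓
  (5,8) → (φ(5),φ(8)) = (1,3) ∈ E(G2) ✓
  (6,7) → (φ(6),φ(7)) = (0,5) ∈ E(G2) ✓
  (6,8) → (φ(6),φ(8)) = (1,5) ∈ E(G2) ✓
  (7,8) → (φ(7),φ(8)) = (0,1) ∈ E(G2) ✓
All 16 edges of G1 map to edges of G2, and |E(G1)| = |E(G2)| = 16, so φ is a bijection on edges as well as vertices. Hence G1 ≅ G2.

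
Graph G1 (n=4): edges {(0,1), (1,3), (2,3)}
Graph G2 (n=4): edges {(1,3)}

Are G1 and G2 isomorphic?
No, not isomorphic

The graphs are NOT isomorphic.

Counting edges: G1 has 3 edge(s); G2 has 1 edge(s).
Edge count is an isomorphism invariant (a bijection on vertices induces a bijection on edges), so differing edge counts rule out isomorphism.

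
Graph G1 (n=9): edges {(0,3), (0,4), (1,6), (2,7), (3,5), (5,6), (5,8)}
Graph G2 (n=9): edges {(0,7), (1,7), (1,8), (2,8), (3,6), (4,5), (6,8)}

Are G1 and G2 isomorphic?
Yes, isomorphic

The graphs are isomorphic.
One valid mapping φ: V(G1) → V(G2): 0→7, 1→3, 2→5, 3→1, 4→0, 5→8, 6→6, 7→4, 8→2

Verify φ preserves adjacency — for each edge of G1, its image is an edge of G2:
  (0,3) → (φ(0),φ(3)) = (1,7) ∈ E(G2) ✓
  (0,4) → (φ(0),φ(4)) = (0,7) ∈ E(G2) ✓
  (1,6) → (φ(1),φ(6)) = (3,6) ∈ E(G2) ✓
  (2,7) → (φ(2),φ(7)) = (4,5) ∈ E(G2) ✓
  (3,5) → (φ(3),φ(5)) = (1,8) ∈ E(G2) ✓
  (5,6) → (φ(5),φ(6)) = (6,8) ∈ E(G2) ✓
  (5,8) → (φ(5),φ(8)) = (2,8) ∈ E(G2) ✓
All 7 edges of G1 map to edges of G2, and |E(G1)| = |E(G2)| = 7, so φ is a bijection on edges as well as vertices. Hence G1 ≅ G2.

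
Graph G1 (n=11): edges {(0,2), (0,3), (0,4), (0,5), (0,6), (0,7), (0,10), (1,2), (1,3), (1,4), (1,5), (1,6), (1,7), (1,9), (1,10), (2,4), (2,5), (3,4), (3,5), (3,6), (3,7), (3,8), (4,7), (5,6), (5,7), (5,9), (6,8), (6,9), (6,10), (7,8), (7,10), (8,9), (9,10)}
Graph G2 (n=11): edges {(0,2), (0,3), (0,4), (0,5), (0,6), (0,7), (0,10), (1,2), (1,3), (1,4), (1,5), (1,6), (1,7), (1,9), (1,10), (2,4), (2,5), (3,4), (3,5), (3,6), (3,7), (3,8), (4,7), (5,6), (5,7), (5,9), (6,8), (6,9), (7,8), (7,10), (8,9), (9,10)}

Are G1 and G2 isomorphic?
No, not isomorphic

The graphs are NOT isomorphic.

Counting edges: G1 has 33 edge(s); G2 has 32 edge(s).
Edge count is an isomorphism invariant (a bijection on vertices induces a bijection on edges), so differing edge counts rule out isomorphism.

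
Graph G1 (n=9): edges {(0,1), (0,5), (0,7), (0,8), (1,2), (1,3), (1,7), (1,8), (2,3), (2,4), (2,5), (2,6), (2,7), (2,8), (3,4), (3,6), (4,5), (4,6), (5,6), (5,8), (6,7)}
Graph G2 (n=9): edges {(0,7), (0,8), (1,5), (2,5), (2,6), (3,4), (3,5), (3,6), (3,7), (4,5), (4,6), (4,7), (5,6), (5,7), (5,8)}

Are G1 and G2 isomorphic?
No, not isomorphic

The graphs are NOT isomorphic.

Counting triangles (3-cliques): G1 has 15, G2 has 8.
Triangle count is an isomorphism invariant, so differing triangle counts rule out isomorphism.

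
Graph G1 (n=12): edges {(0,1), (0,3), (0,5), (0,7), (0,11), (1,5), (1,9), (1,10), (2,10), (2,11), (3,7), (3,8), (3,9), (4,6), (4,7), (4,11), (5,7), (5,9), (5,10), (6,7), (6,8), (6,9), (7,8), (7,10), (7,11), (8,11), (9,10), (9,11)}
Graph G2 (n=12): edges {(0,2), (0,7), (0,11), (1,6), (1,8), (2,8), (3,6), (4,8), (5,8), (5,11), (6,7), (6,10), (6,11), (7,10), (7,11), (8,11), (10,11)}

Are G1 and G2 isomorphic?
No, not isomorphic

The graphs are NOT isomorphic.

Degrees in G1: deg(0)=5, deg(1)=4, deg(2)=2, deg(3)=4, deg(4)=3, deg(5)=5, deg(6)=4, deg(7)=8, deg(8)=4, deg(9)=6, deg(10)=5, deg(11)=6.
Sorted degree sequence of G1: [8, 6, 6, 5, 5, 5, 4, 4, 4, 4, 3, 2].
Degrees in G2: deg(0)=3, deg(1)=2, deg(2)=2, deg(3)=1, deg(4)=1, deg(5)=2, deg(6)=5, deg(7)=4, deg(8)=5, deg(9)=0, deg(10)=3, deg(11)=6.
Sorted degree sequence of G2: [6, 5, 5, 4, 3, 3, 2, 2, 2, 1, 1, 0].
The (sorted) degree sequence is an isomorphism invariant, so since G1 and G2 have different degree sequences they cannot be isomorphic.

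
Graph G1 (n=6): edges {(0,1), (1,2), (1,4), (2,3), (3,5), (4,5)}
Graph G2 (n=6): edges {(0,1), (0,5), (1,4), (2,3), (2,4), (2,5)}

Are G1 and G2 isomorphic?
Yes, isomorphic

The graphs are isomorphic.
One valid mapping φ: V(G1) → V(G2): 0→3, 1→2, 2→5, 3→0, 4→4, 5→1

Verify φ preserves adjacency — for each edge of G1, its image is an edge of G2:
  (0,1) → (φ(0),φ(1)) = (2,3) ∈ E(G2) ✓
  (1,2) → (φ(1),φ(2)) = (2,5) ∈ E(G2) ✓
  (1,4) → (φ(1),φ(4)) = (2,4) ∈ E(G2) ✓
  (2,3) → (φ(2),φ(3)) = (0,5) ∈ E(G2) ✓
  (3,5) → (φ(3),φ(5)) = (0,1) ∈ E(G2) ✓
  (4,5) → (φ(4),φ(5)) = (1,4) ∈ E(G2) ✓
All 6 edges of G1 map to edges of G2, and |E(G1)| = |E(G2)| = 6, so φ is a bijection on edges as well as vertices. Hence G1 ≅ G2.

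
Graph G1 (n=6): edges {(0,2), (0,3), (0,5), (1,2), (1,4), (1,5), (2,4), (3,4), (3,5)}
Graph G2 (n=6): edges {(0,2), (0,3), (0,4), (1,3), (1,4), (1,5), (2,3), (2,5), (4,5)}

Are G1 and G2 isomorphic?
Yes, isomorphic

The graphs are isomorphic.
One valid mapping φ: V(G1) → V(G2): 0→1, 1→2, 2→3, 3→4, 4→0, 5→5

Verify φ preserves adjacency — for each edge of G1, its image is an edge of G2:
  (0,2) → (φ(0),φ(2)) = (1,3) ∈ E(G2) ✓
  (0,3) → (φ(0),φ(3)) = (1,4) ∈ E(G2) ✓
  (0,5) → (φ(0),φ(5)) = (1,5) ∈ E(G2) ✓
  (1,2) → (φ(1),φ(2)) = (2,3) ∈ E(G2) ✓
  (1,4) → (φ(1),φ(4)) = (0,2) ∈ E(G2) ✓
  (1,5) → (φ(1),φ(5)) = (2,5) ∈ E(G2) ✓
  (2,4) → (φ(2),φ(4)) = (0,3) ∈ E(G2) ✓
  (3,4) → (φ(3),φ(4)) = (0,4) ∈ E(G2) ✓
  (3,5) → (φ(3),φ(5)) = (4,5) ∈ E(G2) ✓
All 9 edges of G1 map to edges of G2, and |E(G1)| = |E(G2)| = 9, so φ is a bijection on edges as well as vertices. Hence G1 ≅ G2.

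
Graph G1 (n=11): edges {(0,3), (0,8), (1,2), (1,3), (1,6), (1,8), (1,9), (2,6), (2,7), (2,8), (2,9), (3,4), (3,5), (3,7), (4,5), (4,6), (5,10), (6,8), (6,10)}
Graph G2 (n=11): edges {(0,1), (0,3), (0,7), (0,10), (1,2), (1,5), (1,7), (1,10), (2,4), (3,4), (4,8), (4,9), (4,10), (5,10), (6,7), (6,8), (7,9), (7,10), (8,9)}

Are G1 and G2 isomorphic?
Yes, isomorphic

The graphs are isomorphic.
One valid mapping φ: V(G1) → V(G2): 0→3, 1→10, 2→1, 3→4, 4→9, 5→8, 6→7, 7→2, 8→0, 9→5, 10→6

Verify φ preserves adjacency — for each edge of G1, its image is an edge of G2:
  (0,3) → (φ(0),φ(3)) = (3,4) ∈ E(G2) ✓
  (0,8) → (φ(0),φ(8)) = (0,3) ∈ E(G2) ✓
  (1,2) → (φ(1),φ(2)) = (1,10) ∈ E(G2) ✓
  (1,3) → (φ(1),φ(3)) = (4,10) ∈ E(G2) ✓
  (1,6) → (φ(1),φ(6)) = (7,10) ∈ E(G2) ✓
  (1,8) → (φ(1),φ(8)) = (0,10) ∈ E(G2) ✓
  (1,9) → (φ(1),φ(9)) = (5,10) ∈ E(G2) ✓
  (2,6) → (φ(2),φ(6)) = (1,7) ∈ E(G2) ✓
  (2,7) → (φ(2),φ(7)) = (1,2) ∈ E(G2) ✓
  (2,8) → (φ(2),φ(8)) = (0,1) ∈ E(G2) ✓
  (2,9) → (φ(2),φ(9)) = (1,5) ∈ E(G2) ✓
  (3,4) → (φ(3),φ(4)) = (4,9) ∈ E(G2) ✓
  (3,5) → (φ(3),φ(5)) = (4,8) ∈ E(G2) ✓
  (3,7) → (φ(3),φ(7)) = (2,4) ∈ E(G2) ✓
  (4,5) → (φ(4),φ(5)) = (8,9) ∈ E(G2) ✓
  (4,6) → (φ(4),φ(6)) = (7,9) ∈ E(G2) ✓
  (5,10) → (φ(5),φ(10)) = (6,8) ∈ E(G2) ✓
  (6,8) → (φ(6),φ(8)) = (0,7) ∈ E(G2) ✓
  (6,10) → (φ(6),φ(10)) = (6,7) ∈ E(G2) ✓
All 19 edges of G1 map to edges of G2, and |E(G1)| = |E(G2)| = 19, so φ is a bijection on edges as well as vertices. Hence G1 ≅ G2.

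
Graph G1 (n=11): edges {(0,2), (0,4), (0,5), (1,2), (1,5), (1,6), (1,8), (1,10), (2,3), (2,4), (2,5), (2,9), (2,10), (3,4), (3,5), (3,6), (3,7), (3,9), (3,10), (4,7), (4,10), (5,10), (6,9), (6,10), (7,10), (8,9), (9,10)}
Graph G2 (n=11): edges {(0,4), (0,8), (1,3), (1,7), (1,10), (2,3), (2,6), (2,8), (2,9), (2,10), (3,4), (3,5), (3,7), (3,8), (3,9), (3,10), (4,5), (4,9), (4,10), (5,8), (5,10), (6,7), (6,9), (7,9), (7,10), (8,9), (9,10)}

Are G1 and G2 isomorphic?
Yes, isomorphic

The graphs are isomorphic.
One valid mapping φ: V(G1) → V(G2): 0→6, 1→8, 2→9, 3→10, 4→7, 5→2, 6→5, 7→1, 8→0, 9→4, 10→3

Verify φ preserves adjacency — for each edge of G1, its image is an edge of G2:
  (0,2) → (φ(0),φ(2)) = (6,9) ∈ E(G2) ✓
  (0,4) → (φ(0),φ(4)) = (6,7) ∈ E(G2) ✓
  (0,5) → (φ(0),φ(5)) = (2,6) ∈ E(G2) ✓
  (1,2) → (φ(1),φ(2)) = (8,9) ∈ E(G2) ✓
  (1,5) → (φ(1),φ(5)) = (2,8) ∈ E(G2) ✓
  (1,6) → (φ(1),φ(6)) = (5,8) ∈ E(G2) ✓
  (1,8) → (φ(1),φ(8)) = (0,8) ∈ E(G2) ✓
  (1,10) → (φ(1),φ(10)) = (3,8) ∈ E(G2) ✓
  (2,3) → (φ(2),φ(3)) = (9,10) ∈ E(G2) ✓
  (2,4) → (φ(2),φ(4)) = (7,9) ∈ E(G2) ✓
  (2,5) → (φ(2),φ(5)) = (2,9) ∈ E(G2) ✓
  (2,9) → (φ(2),φ(9)) = (4,9) ∈ E(G2) ✓
  (2,10) → (φ(2),φ(10)) = (3,9) ∈ E(G2) ✓
  (3,4) → (φ(3),φ(4)) = (7,10) ∈ E(G2) ✓
  (3,5) → (φ(3),φ(5)) = (2,10) ∈ E(G2) ✓
  (3,6) → (φ(3),φ(6)) = (5,10) ∈ E(G2) ✓
  (3,7) → (φ(3),φ(7)) = (1,10) ∈ E(G2) ✓
  (3,9) → (φ(3),φ(9)) = (4,10) ∈ E(G2) ✓
  (3,10) → (φ(3),φ(10)) = (3,10) ∈ E(G2) ✓
  (4,7) → (φ(4),φ(7)) = (1,7) ∈ E(G2) ✓
  (4,10) → (φ(4),φ(10)) = (3,7) ∈ E(G2) ✓
  (5,10) → (φ(5),φ(10)) = (2,3) ∈ E(G2) ✓
  (6,9) → (φ(6),φ(9)) = (4,5) ∈ E(G2) ✓
  (6,10) → (φ(6),φ(10)) = (3,5) ∈ E(G2) ✓
  (7,10) → (φ(7),φ(10)) = (1,3) ∈ E(G2) ✓
  (8,9) → (φ(8),φ(9)) = (0,4) ∈ E(G2) ✓
  (9,10) → (φ(9),φ(10)) = (3,4) ∈ E(G2) ✓
All 27 edges of G1 map to edges of G2, and |E(G1)| = |E(G2)| = 27, so φ is a bijection on edges as well as vertices. Hence G1 ≅ G2.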